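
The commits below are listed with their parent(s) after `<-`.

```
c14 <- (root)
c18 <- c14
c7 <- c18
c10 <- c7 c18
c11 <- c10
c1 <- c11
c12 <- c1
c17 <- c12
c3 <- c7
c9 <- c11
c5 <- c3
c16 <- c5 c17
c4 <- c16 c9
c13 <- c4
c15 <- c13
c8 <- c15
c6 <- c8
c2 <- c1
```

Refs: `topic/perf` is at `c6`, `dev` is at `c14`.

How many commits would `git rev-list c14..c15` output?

14

Reachable from c15: {c1, c10, c11, c12, c13, c14, c15, c16, c17, c18, c3, c4, c5, c7, c9}.
Reachable from c14: {c14}.
In c15's history but not c14's: {c1, c10, c11, c12, c13, c15, c16, c17, c18, c3, c4, c5, c7, c9} — 14 commits.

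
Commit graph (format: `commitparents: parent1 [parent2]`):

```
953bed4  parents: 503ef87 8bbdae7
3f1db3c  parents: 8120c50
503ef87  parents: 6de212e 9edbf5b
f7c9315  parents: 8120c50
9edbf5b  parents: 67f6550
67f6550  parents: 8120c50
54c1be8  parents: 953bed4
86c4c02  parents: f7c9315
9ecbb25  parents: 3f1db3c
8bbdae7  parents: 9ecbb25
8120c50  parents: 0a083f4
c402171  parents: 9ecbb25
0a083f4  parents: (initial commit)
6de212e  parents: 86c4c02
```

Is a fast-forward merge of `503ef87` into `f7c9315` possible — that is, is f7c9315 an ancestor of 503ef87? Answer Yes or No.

Yes

A fast-forward from f7c9315 to 503ef87 is possible iff f7c9315 is an ancestor of 503ef87.
Ancestors of 503ef87: {0a083f4, 503ef87, 67f6550, 6de212e, 8120c50, 86c4c02, 9edbf5b, f7c9315}.
f7c9315 is among them, so fast-forward is possible.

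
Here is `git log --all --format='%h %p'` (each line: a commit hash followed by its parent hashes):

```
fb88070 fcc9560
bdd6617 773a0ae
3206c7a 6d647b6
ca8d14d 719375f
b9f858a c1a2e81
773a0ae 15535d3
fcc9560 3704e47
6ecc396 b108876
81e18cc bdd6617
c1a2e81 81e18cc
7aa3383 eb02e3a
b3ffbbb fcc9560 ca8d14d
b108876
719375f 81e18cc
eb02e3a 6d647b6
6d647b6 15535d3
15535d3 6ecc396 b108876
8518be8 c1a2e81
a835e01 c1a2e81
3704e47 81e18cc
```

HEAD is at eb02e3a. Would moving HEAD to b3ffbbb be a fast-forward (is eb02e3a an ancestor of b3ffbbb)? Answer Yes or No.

No

A fast-forward from eb02e3a to b3ffbbb is possible iff eb02e3a is an ancestor of b3ffbbb.
Ancestors of b3ffbbb: {15535d3, 3704e47, 6ecc396, 719375f, 773a0ae, 81e18cc, b108876, b3ffbbb, bdd6617, ca8d14d, fcc9560}.
eb02e3a is not among them, so fast-forward is not possible.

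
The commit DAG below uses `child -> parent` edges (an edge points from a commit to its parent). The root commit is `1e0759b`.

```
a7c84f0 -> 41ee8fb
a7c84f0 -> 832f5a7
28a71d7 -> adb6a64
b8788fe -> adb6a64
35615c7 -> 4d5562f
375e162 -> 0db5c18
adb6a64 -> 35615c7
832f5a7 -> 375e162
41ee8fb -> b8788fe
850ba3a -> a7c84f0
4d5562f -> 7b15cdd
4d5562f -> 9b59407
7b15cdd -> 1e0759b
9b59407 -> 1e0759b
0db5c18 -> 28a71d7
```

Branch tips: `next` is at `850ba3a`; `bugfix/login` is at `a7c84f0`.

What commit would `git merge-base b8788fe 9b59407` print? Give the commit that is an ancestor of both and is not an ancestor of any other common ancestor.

Ancestors of b8788fe: {1e0759b, 35615c7, 4d5562f, 7b15cdd, 9b59407, adb6a64, b8788fe}.
Ancestors of 9b59407: {1e0759b, 9b59407}.
Common ancestors: {1e0759b, 9b59407}.
Among these, 9b59407 is not an ancestor of any other common ancestor — it is the merge base.

9b59407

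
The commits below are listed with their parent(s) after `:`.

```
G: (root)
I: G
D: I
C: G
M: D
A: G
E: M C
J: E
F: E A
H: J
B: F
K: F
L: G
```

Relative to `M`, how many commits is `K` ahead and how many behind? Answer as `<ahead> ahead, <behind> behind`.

Reachable from K: {A, C, D, E, F, G, I, K, M}.
Reachable from M: {D, G, I, M}.
Only in K's history (ahead): {A, C, E, F, K} — 5.
Only in M's history (behind): {} — 0.

5 ahead, 0 behind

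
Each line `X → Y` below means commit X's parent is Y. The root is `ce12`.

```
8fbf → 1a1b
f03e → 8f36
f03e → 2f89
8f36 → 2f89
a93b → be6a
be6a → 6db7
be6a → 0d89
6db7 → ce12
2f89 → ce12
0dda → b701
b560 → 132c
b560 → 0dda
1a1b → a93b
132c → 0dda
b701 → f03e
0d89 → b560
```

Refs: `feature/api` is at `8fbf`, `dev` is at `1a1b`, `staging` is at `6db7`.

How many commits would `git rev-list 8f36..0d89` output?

6

Reachable from 0d89: {0d89, 0dda, 132c, 2f89, 8f36, b560, b701, ce12, f03e}.
Reachable from 8f36: {2f89, 8f36, ce12}.
In 0d89's history but not 8f36's: {0d89, 0dda, 132c, b560, b701, f03e} — 6 commits.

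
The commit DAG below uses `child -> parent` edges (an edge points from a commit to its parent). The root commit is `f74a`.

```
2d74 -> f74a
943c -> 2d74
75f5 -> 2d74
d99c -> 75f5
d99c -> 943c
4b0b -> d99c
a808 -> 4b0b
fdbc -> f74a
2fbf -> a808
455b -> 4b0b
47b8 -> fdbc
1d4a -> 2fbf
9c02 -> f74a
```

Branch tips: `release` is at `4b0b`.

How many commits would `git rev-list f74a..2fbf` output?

7

Reachable from 2fbf: {2d74, 2fbf, 4b0b, 75f5, 943c, a808, d99c, f74a}.
Reachable from f74a: {f74a}.
In 2fbf's history but not f74a's: {2d74, 2fbf, 4b0b, 75f5, 943c, a808, d99c} — 7 commits.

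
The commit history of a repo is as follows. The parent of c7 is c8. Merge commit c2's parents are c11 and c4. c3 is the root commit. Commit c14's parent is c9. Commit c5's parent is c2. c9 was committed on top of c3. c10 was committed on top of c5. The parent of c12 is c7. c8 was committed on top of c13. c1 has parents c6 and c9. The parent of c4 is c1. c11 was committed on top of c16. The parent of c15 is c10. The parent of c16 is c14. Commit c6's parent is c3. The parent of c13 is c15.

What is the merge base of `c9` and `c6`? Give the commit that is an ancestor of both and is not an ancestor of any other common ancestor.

Ancestors of c9: {c3, c9}.
Ancestors of c6: {c3, c6}.
Common ancestors: {c3}.
The only common ancestor is c3, so it is the merge base.

c3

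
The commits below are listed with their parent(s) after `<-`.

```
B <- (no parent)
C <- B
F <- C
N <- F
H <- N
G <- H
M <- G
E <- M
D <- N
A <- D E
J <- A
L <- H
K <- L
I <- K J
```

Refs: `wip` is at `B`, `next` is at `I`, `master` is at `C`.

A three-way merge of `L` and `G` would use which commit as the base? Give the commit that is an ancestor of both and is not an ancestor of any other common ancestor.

H

Ancestors of L: {B, C, F, H, L, N}.
Ancestors of G: {B, C, F, G, H, N}.
Common ancestors: {B, C, F, H, N}.
Among these, H is not an ancestor of any other common ancestor — it is the merge base.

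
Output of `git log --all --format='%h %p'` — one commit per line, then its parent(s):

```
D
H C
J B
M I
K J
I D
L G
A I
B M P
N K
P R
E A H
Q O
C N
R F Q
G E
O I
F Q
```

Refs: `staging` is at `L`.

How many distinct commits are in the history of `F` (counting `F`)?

Walking parent pointers from F: reachable set = {D, F, I, O, Q}.
That is 5 commits.

5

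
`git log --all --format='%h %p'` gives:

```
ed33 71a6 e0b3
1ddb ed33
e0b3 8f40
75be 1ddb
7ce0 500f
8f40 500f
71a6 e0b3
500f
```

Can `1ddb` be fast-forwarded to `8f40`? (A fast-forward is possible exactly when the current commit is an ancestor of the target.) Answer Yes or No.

A fast-forward from 1ddb to 8f40 is possible iff 1ddb is an ancestor of 8f40.
Ancestors of 8f40: {500f, 8f40}.
1ddb is not among them, so fast-forward is not possible.

No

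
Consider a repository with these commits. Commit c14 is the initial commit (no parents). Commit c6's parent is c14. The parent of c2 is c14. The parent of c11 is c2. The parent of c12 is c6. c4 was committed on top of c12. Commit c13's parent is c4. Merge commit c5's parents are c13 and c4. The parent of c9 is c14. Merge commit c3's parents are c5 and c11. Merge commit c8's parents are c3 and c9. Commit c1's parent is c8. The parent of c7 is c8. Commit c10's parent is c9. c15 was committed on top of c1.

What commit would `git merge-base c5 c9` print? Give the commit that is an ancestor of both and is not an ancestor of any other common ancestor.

Ancestors of c5: {c12, c13, c14, c4, c5, c6}.
Ancestors of c9: {c14, c9}.
Common ancestors: {c14}.
The only common ancestor is c14, so it is the merge base.

c14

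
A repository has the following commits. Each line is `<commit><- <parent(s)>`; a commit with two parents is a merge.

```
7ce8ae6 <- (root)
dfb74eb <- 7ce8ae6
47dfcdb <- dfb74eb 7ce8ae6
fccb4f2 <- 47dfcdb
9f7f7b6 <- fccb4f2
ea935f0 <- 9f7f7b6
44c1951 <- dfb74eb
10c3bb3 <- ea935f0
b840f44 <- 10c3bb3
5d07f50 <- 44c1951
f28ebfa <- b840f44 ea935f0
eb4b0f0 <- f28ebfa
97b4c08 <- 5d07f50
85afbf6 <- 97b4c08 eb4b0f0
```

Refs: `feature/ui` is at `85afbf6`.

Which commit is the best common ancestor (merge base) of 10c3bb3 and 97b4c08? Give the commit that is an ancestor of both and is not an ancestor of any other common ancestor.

dfb74eb

Ancestors of 10c3bb3: {10c3bb3, 47dfcdb, 7ce8ae6, 9f7f7b6, dfb74eb, ea935f0, fccb4f2}.
Ancestors of 97b4c08: {44c1951, 5d07f50, 7ce8ae6, 97b4c08, dfb74eb}.
Common ancestors: {7ce8ae6, dfb74eb}.
Among these, dfb74eb is not an ancestor of any other common ancestor — it is the merge base.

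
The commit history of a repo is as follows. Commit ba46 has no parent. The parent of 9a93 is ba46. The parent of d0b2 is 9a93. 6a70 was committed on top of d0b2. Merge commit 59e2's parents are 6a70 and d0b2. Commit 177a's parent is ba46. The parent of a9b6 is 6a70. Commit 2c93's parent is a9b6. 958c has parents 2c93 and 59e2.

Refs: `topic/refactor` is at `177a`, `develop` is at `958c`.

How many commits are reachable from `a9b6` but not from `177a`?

Reachable from a9b6: {6a70, 9a93, a9b6, ba46, d0b2}.
Reachable from 177a: {177a, ba46}.
In a9b6's history but not 177a's: {6a70, 9a93, a9b6, d0b2} — 4 commits.

4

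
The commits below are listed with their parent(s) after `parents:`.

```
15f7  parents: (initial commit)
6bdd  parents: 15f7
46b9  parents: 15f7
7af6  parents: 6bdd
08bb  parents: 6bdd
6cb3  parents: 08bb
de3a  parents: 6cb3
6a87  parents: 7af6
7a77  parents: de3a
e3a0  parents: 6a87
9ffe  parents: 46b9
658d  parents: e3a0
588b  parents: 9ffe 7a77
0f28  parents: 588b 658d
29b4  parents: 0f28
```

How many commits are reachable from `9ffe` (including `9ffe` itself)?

3

Walking parent pointers from 9ffe: reachable set = {15f7, 46b9, 9ffe}.
That is 3 commits.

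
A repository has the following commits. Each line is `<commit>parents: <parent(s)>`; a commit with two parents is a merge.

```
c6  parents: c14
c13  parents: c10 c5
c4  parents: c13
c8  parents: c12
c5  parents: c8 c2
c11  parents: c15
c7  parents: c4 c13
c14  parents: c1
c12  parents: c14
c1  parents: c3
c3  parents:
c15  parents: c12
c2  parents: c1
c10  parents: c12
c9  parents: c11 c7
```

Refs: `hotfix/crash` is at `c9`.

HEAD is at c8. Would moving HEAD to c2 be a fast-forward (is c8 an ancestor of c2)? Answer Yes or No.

A fast-forward from c8 to c2 is possible iff c8 is an ancestor of c2.
Ancestors of c2: {c1, c2, c3}.
c8 is not among them, so fast-forward is not possible.

No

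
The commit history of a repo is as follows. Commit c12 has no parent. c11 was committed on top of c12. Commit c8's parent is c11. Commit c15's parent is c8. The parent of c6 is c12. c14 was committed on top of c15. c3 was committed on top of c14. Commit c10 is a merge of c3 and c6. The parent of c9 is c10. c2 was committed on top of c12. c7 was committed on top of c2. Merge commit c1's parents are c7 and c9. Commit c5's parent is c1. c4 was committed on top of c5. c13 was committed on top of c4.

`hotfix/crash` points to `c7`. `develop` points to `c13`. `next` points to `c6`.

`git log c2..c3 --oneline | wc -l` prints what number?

5

Reachable from c3: {c11, c12, c14, c15, c3, c8}.
Reachable from c2: {c12, c2}.
In c3's history but not c2's: {c11, c14, c15, c3, c8} — 5 commits.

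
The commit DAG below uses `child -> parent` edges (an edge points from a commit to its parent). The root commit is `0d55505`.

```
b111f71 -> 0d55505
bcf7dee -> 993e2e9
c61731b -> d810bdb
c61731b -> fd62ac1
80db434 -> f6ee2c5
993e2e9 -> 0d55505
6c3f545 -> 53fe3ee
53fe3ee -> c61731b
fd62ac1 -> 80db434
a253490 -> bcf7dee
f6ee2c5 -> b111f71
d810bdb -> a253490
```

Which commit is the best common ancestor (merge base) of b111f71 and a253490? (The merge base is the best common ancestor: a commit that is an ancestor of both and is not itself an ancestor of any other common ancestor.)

0d55505

Ancestors of b111f71: {0d55505, b111f71}.
Ancestors of a253490: {0d55505, 993e2e9, a253490, bcf7dee}.
Common ancestors: {0d55505}.
The only common ancestor is 0d55505, so it is the merge base.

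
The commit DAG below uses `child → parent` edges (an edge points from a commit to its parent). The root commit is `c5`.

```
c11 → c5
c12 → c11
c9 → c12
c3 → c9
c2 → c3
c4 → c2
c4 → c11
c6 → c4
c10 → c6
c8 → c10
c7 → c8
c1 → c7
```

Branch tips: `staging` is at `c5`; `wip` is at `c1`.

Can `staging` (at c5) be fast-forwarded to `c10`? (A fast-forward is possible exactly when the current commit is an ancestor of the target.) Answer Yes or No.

Yes

A fast-forward from c5 to c10 is possible iff c5 is an ancestor of c10.
Ancestors of c10: {c10, c11, c12, c2, c3, c4, c5, c6, c9}.
c5 is among them, so fast-forward is possible.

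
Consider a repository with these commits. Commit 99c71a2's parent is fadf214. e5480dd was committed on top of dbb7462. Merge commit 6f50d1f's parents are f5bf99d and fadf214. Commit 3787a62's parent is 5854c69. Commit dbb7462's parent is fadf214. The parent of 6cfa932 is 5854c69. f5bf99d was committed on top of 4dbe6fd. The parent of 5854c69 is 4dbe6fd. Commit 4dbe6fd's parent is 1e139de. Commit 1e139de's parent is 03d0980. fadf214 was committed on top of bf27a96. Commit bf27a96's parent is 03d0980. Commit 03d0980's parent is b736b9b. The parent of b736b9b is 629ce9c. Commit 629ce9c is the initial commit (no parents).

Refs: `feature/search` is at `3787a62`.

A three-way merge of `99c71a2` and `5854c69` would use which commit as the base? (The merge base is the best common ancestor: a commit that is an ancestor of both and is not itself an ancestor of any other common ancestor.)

Ancestors of 99c71a2: {03d0980, 629ce9c, 99c71a2, b736b9b, bf27a96, fadf214}.
Ancestors of 5854c69: {03d0980, 1e139de, 4dbe6fd, 5854c69, 629ce9c, b736b9b}.
Common ancestors: {03d0980, 629ce9c, b736b9b}.
Among these, 03d0980 is not an ancestor of any other common ancestor — it is the merge base.

03d0980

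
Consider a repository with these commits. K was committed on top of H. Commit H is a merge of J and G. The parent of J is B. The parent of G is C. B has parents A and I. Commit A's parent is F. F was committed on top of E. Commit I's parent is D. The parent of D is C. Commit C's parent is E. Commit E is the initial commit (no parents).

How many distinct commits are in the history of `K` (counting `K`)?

11

Walking parent pointers from K: reachable set = {A, B, C, D, E, F, G, H, I, J, K}.
That is 11 commits.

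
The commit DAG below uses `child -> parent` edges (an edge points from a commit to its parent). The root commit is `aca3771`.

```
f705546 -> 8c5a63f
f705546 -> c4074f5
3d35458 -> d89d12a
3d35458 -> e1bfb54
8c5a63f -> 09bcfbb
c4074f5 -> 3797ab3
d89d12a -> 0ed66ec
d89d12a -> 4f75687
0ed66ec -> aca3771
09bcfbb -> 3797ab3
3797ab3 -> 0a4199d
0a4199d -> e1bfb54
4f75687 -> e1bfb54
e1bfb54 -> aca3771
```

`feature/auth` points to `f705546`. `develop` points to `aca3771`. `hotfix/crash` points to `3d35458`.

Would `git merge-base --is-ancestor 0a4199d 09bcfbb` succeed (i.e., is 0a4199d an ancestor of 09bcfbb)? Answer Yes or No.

Yes

Ancestors of 09bcfbb (commits reachable by following parents): {09bcfbb, 0a4199d, 3797ab3, aca3771, e1bfb54}.
0a4199d is in that set, so it is an ancestor of 09bcfbb.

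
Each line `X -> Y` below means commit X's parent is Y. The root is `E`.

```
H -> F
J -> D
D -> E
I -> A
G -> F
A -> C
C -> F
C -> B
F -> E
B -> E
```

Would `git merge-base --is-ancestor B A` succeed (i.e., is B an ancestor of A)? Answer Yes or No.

Yes

Ancestors of A (commits reachable by following parents): {A, B, C, E, F}.
B is in that set, so it is an ancestor of A.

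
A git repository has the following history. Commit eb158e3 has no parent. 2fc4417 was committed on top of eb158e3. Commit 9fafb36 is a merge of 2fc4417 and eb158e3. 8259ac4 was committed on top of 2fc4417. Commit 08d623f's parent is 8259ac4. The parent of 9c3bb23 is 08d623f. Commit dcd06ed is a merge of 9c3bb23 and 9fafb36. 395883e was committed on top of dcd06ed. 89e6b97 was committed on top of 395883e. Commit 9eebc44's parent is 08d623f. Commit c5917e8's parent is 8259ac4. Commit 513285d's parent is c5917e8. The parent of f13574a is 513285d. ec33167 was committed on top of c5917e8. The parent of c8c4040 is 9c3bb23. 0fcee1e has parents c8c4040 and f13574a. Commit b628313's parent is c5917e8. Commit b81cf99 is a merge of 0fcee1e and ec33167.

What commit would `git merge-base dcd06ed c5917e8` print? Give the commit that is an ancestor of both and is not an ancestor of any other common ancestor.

Ancestors of dcd06ed: {08d623f, 2fc4417, 8259ac4, 9c3bb23, 9fafb36, dcd06ed, eb158e3}.
Ancestors of c5917e8: {2fc4417, 8259ac4, c5917e8, eb158e3}.
Common ancestors: {2fc4417, 8259ac4, eb158e3}.
Among these, 8259ac4 is not an ancestor of any other common ancestor — it is the merge base.

8259ac4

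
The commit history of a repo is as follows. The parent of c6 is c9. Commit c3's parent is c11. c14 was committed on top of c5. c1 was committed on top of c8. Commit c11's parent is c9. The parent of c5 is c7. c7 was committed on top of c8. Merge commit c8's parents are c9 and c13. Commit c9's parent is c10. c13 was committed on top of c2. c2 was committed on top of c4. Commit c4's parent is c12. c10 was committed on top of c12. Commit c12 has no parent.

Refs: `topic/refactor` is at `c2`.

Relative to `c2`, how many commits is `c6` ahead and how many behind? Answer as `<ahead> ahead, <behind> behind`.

3 ahead, 2 behind

Reachable from c6: {c10, c12, c6, c9}.
Reachable from c2: {c12, c2, c4}.
Only in c6's history (ahead): {c10, c6, c9} — 3.
Only in c2's history (behind): {c2, c4} — 2.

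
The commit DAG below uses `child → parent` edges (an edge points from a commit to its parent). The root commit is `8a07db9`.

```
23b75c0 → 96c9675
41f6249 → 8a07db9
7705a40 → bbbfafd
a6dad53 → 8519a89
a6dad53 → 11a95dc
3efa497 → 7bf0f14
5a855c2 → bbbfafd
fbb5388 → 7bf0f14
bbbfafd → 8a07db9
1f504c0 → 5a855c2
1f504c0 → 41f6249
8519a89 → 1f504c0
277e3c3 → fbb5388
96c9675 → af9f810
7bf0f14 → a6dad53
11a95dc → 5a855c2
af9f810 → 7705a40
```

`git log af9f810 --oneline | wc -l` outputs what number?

Walking parent pointers from af9f810: reachable set = {7705a40, 8a07db9, af9f810, bbbfafd}.
That is 4 commits.

4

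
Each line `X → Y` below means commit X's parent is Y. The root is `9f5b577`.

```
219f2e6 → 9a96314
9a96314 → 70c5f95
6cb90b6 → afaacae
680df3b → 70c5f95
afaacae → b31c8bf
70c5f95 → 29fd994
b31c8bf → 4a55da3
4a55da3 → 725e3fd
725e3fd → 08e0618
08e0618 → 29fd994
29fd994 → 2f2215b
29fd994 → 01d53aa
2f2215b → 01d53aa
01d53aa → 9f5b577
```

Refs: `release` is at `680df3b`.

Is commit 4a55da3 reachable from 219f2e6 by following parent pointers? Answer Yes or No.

No

Ancestors of 219f2e6: {01d53aa, 219f2e6, 29fd994, 2f2215b, 70c5f95, 9a96314, 9f5b577}.
4a55da3 is not in that set, so it is not an ancestor of 219f2e6.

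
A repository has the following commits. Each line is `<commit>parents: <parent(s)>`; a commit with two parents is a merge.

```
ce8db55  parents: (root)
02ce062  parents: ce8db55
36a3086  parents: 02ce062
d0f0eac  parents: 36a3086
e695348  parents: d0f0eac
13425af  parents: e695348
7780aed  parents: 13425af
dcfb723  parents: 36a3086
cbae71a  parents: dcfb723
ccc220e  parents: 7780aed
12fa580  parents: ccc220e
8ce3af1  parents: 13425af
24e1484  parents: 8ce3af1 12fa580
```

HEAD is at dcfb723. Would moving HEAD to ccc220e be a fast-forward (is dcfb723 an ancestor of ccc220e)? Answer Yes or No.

A fast-forward from dcfb723 to ccc220e is possible iff dcfb723 is an ancestor of ccc220e.
Ancestors of ccc220e: {02ce062, 13425af, 36a3086, 7780aed, ccc220e, ce8db55, d0f0eac, e695348}.
dcfb723 is not among them, so fast-forward is not possible.

No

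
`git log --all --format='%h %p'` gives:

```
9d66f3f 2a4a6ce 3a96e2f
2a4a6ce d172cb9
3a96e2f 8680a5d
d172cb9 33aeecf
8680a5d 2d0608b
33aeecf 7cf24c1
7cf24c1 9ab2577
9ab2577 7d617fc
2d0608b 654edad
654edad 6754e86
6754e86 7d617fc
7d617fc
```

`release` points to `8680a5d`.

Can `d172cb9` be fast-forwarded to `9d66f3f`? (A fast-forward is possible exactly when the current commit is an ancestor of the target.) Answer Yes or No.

A fast-forward from d172cb9 to 9d66f3f is possible iff d172cb9 is an ancestor of 9d66f3f.
Ancestors of 9d66f3f: {2a4a6ce, 2d0608b, 33aeecf, 3a96e2f, 654edad, 6754e86, 7cf24c1, 7d617fc, 8680a5d, 9ab2577, 9d66f3f, d172cb9}.
d172cb9 is among them, so fast-forward is possible.

Yes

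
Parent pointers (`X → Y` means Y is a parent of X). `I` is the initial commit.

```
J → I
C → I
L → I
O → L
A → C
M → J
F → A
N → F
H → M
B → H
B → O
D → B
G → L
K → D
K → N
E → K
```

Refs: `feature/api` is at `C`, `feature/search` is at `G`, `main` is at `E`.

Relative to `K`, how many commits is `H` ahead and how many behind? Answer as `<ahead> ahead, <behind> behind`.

Reachable from H: {H, I, J, M}.
Reachable from K: {A, B, C, D, F, H, I, J, K, L, M, N, O}.
Only in H's history (ahead): {} — 0.
Only in K's history (behind): {A, B, C, D, F, K, L, N, O} — 9.

0 ahead, 9 behind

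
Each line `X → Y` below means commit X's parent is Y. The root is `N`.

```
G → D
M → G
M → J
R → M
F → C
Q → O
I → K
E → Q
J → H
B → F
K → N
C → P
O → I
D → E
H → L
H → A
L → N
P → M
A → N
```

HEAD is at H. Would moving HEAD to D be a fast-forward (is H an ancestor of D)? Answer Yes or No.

No

A fast-forward from H to D is possible iff H is an ancestor of D.
Ancestors of D: {D, E, I, K, N, O, Q}.
H is not among them, so fast-forward is not possible.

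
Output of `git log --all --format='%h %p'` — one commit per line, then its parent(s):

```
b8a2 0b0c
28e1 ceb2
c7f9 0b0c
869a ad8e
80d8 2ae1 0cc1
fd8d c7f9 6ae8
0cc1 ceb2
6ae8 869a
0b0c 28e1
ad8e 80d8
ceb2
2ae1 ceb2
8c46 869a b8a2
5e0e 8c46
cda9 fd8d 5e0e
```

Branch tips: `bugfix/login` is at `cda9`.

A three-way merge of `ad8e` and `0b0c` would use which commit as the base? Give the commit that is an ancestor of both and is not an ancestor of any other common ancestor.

ceb2

Ancestors of ad8e: {0cc1, 2ae1, 80d8, ad8e, ceb2}.
Ancestors of 0b0c: {0b0c, 28e1, ceb2}.
Common ancestors: {ceb2}.
The only common ancestor is ceb2, so it is the merge base.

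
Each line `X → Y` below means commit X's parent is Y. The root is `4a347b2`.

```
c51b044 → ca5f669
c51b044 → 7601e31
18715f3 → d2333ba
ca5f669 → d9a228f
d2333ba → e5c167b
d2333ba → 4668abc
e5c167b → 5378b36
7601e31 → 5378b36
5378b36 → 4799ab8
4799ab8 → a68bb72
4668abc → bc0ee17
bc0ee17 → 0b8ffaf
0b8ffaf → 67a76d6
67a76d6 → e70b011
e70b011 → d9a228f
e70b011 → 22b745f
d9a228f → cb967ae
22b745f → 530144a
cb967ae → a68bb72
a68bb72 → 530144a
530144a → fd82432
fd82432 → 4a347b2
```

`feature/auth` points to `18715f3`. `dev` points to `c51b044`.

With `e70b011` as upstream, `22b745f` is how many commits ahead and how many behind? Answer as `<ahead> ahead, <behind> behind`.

Reachable from 22b745f: {22b745f, 4a347b2, 530144a, fd82432}.
Reachable from e70b011: {22b745f, 4a347b2, 530144a, a68bb72, cb967ae, d9a228f, e70b011, fd82432}.
Only in 22b745f's history (ahead): {} — 0.
Only in e70b011's history (behind): {a68bb72, cb967ae, d9a228f, e70b011} — 4.

0 ahead, 4 behind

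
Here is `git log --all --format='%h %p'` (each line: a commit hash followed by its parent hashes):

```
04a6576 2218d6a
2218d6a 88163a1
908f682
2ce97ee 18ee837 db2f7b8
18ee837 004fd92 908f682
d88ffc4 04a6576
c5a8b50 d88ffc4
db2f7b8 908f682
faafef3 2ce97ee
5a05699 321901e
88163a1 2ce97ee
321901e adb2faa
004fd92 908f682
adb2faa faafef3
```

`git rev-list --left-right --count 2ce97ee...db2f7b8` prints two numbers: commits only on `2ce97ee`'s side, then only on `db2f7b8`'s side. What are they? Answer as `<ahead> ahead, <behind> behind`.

Reachable from 2ce97ee: {004fd92, 18ee837, 2ce97ee, 908f682, db2f7b8}.
Reachable from db2f7b8: {908f682, db2f7b8}.
Only in 2ce97ee's history (ahead): {004fd92, 18ee837, 2ce97ee} — 3.
Only in db2f7b8's history (behind): {} — 0.

3 ahead, 0 behind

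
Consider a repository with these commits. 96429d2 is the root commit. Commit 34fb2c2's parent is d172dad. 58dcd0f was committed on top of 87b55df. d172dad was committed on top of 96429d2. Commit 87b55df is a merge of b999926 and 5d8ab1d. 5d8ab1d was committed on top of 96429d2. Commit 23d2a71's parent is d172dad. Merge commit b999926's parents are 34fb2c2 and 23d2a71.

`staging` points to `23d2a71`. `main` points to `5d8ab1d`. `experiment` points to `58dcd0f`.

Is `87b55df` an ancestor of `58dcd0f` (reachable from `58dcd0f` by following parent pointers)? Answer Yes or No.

Yes

Ancestors of 58dcd0f (commits reachable by following parents): {23d2a71, 34fb2c2, 58dcd0f, 5d8ab1d, 87b55df, 96429d2, b999926, d172dad}.
87b55df is in that set, so it is an ancestor of 58dcd0f.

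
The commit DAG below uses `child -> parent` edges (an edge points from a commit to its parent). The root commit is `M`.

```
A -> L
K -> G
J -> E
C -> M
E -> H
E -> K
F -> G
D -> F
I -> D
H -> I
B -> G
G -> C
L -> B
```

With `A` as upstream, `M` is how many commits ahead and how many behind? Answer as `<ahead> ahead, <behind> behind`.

Reachable from M: {M}.
Reachable from A: {A, B, C, G, L, M}.
Only in M's history (ahead): {} — 0.
Only in A's history (behind): {A, B, C, G, L} — 5.

0 ahead, 5 behind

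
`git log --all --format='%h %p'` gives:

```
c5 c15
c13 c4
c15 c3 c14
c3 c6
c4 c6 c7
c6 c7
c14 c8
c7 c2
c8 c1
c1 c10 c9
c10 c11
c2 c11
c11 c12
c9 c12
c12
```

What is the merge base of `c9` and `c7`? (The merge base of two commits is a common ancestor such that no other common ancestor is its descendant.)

c12

Ancestors of c9: {c12, c9}.
Ancestors of c7: {c11, c12, c2, c7}.
Common ancestors: {c12}.
The only common ancestor is c12, so it is the merge base.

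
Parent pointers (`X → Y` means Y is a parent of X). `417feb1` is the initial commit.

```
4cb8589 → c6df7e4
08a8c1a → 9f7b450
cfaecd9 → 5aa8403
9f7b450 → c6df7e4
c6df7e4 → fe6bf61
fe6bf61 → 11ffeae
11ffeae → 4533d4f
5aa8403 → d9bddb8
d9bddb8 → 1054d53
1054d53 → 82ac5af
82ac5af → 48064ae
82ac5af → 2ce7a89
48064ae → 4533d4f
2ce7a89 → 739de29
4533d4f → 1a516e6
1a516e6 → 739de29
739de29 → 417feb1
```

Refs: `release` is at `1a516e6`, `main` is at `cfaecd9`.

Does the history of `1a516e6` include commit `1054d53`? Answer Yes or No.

Ancestors of 1a516e6: {1a516e6, 417feb1, 739de29}.
1054d53 is not in that set, so it is not an ancestor of 1a516e6.

No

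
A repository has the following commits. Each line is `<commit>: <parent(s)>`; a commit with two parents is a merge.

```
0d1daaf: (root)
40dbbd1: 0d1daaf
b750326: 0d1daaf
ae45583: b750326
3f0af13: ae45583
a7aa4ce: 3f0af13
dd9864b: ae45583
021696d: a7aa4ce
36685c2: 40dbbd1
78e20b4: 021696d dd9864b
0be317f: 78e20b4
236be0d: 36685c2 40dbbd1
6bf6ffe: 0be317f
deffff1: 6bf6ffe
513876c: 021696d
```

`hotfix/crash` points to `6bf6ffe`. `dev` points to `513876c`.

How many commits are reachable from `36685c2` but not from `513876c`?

Reachable from 36685c2: {0d1daaf, 36685c2, 40dbbd1}.
Reachable from 513876c: {021696d, 0d1daaf, 3f0af13, 513876c, a7aa4ce, ae45583, b750326}.
In 36685c2's history but not 513876c's: {36685c2, 40dbbd1} — 2 commits.

2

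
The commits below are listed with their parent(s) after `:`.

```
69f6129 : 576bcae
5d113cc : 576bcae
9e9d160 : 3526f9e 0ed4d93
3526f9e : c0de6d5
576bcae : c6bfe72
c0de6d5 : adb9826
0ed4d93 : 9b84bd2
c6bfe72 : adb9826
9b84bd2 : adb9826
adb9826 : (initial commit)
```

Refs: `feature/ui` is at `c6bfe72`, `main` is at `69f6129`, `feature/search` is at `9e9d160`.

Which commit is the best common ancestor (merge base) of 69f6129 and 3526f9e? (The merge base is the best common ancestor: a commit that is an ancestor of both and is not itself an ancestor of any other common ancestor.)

Ancestors of 69f6129: {576bcae, 69f6129, adb9826, c6bfe72}.
Ancestors of 3526f9e: {3526f9e, adb9826, c0de6d5}.
Common ancestors: {adb9826}.
The only common ancestor is adb9826, so it is the merge base.

adb9826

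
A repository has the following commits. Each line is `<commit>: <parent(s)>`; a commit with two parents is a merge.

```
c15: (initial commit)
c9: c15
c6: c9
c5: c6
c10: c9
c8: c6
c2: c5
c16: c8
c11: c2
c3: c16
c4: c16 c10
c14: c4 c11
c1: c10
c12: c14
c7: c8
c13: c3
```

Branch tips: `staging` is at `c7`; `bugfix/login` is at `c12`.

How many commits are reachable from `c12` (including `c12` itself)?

12

Walking parent pointers from c12: reachable set = {c10, c11, c12, c14, c15, c16, c2, c4, c5, c6, c8, c9}.
That is 12 commits.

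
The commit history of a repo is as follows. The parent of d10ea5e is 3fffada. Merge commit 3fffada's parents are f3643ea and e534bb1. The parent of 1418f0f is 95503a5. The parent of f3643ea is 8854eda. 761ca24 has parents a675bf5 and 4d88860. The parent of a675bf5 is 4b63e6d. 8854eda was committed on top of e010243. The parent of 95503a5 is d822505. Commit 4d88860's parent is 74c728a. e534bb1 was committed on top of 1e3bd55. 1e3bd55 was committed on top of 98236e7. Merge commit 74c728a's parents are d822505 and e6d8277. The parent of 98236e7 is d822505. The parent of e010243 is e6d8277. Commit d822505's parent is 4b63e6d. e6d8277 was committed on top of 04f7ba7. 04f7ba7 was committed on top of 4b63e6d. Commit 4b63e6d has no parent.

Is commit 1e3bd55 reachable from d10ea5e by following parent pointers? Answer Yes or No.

Ancestors of d10ea5e (commits reachable by following parents): {04f7ba7, 1e3bd55, 3fffada, 4b63e6d, 8854eda, 98236e7, d10ea5e, d822505, e010243, e534bb1, e6d8277, f3643ea}.
1e3bd55 is in that set, so it is an ancestor of d10ea5e.

Yes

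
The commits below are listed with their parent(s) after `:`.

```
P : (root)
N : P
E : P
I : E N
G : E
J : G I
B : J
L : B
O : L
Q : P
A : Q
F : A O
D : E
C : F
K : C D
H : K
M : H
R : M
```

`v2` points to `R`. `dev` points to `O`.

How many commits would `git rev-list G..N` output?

Reachable from N: {N, P}.
Reachable from G: {E, G, P}.
In N's history but not G's: {N} — 1 commit.

1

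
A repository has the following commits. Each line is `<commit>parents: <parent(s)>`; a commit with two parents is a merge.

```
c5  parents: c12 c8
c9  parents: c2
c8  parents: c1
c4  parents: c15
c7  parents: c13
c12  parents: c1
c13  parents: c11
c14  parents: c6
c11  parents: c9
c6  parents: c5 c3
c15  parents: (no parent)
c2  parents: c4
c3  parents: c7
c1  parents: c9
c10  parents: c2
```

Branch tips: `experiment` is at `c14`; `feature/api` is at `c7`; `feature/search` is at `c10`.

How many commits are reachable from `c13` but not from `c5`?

2

Reachable from c13: {c11, c13, c15, c2, c4, c9}.
Reachable from c5: {c1, c12, c15, c2, c4, c5, c8, c9}.
In c13's history but not c5's: {c11, c13} — 2 commits.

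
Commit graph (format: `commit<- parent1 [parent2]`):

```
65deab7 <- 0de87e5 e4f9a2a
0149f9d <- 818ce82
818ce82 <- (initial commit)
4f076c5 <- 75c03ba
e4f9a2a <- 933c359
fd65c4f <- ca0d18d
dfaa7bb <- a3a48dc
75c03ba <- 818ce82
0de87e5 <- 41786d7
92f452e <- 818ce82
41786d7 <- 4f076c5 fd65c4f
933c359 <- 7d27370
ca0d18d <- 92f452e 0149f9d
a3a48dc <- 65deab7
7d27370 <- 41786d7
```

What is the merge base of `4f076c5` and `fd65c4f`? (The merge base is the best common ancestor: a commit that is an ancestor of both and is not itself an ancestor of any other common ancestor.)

Ancestors of 4f076c5: {4f076c5, 75c03ba, 818ce82}.
Ancestors of fd65c4f: {0149f9d, 818ce82, 92f452e, ca0d18d, fd65c4f}.
Common ancestors: {818ce82}.
The only common ancestor is 818ce82, so it is the merge base.

818ce82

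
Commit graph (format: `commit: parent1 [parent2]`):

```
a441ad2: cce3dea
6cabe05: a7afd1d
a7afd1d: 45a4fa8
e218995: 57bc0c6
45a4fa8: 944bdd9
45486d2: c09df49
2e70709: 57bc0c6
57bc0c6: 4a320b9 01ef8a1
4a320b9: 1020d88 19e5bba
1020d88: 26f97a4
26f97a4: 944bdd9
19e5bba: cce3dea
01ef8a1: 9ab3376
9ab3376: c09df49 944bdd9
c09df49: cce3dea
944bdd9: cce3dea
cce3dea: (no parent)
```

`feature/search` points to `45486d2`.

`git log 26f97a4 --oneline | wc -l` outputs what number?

3

Walking parent pointers from 26f97a4: reachable set = {26f97a4, 944bdd9, cce3dea}.
That is 3 commits.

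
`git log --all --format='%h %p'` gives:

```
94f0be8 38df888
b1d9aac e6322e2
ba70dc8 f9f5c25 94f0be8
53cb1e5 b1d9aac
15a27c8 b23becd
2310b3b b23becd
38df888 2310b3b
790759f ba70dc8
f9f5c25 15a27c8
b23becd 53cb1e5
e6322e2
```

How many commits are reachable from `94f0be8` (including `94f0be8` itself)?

Walking parent pointers from 94f0be8: reachable set = {2310b3b, 38df888, 53cb1e5, 94f0be8, b1d9aac, b23becd, e6322e2}.
That is 7 commits.

7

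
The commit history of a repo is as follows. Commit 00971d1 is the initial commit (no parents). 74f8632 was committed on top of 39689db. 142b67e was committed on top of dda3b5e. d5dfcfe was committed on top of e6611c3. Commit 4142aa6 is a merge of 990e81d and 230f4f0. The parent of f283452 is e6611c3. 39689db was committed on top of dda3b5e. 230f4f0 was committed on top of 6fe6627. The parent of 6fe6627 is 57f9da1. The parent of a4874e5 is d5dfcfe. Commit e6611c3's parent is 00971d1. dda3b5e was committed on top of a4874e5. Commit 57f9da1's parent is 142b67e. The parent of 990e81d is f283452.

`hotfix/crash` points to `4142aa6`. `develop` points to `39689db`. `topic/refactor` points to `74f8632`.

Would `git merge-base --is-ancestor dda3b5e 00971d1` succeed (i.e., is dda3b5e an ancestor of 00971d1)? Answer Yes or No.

No

Ancestors of 00971d1: {00971d1}.
dda3b5e is not in that set, so it is not an ancestor of 00971d1.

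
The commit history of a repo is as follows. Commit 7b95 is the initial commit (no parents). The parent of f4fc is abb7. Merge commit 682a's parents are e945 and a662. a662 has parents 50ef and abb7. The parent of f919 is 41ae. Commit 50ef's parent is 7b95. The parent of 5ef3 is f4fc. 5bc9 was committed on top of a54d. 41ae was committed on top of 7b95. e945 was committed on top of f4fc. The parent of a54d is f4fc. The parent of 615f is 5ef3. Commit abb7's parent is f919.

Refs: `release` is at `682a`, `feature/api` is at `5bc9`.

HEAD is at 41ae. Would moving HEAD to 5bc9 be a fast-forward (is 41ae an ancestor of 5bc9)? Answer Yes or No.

A fast-forward from 41ae to 5bc9 is possible iff 41ae is an ancestor of 5bc9.
Ancestors of 5bc9: {41ae, 5bc9, 7b95, a54d, abb7, f4fc, f919}.
41ae is among them, so fast-forward is possible.

Yes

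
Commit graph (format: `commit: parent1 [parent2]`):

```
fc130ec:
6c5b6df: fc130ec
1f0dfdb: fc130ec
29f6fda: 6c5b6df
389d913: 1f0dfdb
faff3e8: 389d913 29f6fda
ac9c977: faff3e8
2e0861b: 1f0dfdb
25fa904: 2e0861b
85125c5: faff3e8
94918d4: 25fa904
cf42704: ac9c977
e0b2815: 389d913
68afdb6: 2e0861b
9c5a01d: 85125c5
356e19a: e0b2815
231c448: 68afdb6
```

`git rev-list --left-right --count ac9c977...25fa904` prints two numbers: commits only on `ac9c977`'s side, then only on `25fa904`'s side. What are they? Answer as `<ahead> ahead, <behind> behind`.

5 ahead, 2 behind

Reachable from ac9c977: {1f0dfdb, 29f6fda, 389d913, 6c5b6df, ac9c977, faff3e8, fc130ec}.
Reachable from 25fa904: {1f0dfdb, 25fa904, 2e0861b, fc130ec}.
Only in ac9c977's history (ahead): {29f6fda, 389d913, 6c5b6df, ac9c977, faff3e8} — 5.
Only in 25fa904's history (behind): {25fa904, 2e0861b} — 2.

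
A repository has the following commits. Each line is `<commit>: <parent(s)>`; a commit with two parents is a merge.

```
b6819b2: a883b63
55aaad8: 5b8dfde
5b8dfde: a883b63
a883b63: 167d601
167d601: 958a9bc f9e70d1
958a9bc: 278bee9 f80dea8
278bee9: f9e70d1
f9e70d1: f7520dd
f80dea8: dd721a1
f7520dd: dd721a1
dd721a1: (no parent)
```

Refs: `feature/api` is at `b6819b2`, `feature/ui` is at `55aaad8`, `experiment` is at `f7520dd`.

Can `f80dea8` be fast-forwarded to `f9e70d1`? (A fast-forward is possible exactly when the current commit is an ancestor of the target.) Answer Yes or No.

No

A fast-forward from f80dea8 to f9e70d1 is possible iff f80dea8 is an ancestor of f9e70d1.
Ancestors of f9e70d1: {dd721a1, f7520dd, f9e70d1}.
f80dea8 is not among them, so fast-forward is not possible.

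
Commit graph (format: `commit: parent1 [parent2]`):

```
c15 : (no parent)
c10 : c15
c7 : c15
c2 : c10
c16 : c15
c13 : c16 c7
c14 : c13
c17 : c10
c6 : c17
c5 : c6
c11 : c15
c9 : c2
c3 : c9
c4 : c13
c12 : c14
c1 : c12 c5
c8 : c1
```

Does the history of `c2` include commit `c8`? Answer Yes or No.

Ancestors of c2: {c10, c15, c2}.
c8 is not in that set, so it is not an ancestor of c2.

No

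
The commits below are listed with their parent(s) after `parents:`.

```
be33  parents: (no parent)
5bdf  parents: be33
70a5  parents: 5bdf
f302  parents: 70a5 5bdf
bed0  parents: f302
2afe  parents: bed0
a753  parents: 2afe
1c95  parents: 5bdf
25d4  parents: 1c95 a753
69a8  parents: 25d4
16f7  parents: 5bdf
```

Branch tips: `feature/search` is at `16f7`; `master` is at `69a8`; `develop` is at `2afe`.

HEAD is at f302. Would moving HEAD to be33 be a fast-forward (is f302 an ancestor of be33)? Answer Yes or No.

A fast-forward from f302 to be33 is possible iff f302 is an ancestor of be33.
Ancestors of be33: {be33}.
f302 is not among them, so fast-forward is not possible.

No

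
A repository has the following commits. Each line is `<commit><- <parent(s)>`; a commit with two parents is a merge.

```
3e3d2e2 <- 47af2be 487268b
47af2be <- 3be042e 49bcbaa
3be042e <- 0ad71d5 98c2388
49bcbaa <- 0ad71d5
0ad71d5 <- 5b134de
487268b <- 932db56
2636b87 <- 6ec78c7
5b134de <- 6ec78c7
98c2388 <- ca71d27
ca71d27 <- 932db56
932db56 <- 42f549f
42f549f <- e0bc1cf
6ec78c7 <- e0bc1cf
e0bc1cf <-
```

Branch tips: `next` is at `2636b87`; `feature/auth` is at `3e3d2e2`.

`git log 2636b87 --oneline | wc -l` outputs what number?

Walking parent pointers from 2636b87: reachable set = {2636b87, 6ec78c7, e0bc1cf}.
That is 3 commits.

3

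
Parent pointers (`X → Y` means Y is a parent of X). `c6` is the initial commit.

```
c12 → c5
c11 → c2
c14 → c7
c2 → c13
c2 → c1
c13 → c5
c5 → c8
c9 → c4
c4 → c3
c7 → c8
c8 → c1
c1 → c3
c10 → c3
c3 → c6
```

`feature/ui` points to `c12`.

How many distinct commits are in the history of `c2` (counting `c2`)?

Walking parent pointers from c2: reachable set = {c1, c13, c2, c3, c5, c6, c8}.
That is 7 commits.

7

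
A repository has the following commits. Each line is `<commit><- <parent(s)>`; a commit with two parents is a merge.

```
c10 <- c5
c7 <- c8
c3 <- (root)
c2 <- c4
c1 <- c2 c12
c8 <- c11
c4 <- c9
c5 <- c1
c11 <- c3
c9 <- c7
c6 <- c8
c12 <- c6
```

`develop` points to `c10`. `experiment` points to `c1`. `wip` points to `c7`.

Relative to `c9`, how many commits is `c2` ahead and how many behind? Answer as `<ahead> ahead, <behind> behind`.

2 ahead, 0 behind

Reachable from c2: {c11, c2, c3, c4, c7, c8, c9}.
Reachable from c9: {c11, c3, c7, c8, c9}.
Only in c2's history (ahead): {c2, c4} — 2.
Only in c9's history (behind): {} — 0.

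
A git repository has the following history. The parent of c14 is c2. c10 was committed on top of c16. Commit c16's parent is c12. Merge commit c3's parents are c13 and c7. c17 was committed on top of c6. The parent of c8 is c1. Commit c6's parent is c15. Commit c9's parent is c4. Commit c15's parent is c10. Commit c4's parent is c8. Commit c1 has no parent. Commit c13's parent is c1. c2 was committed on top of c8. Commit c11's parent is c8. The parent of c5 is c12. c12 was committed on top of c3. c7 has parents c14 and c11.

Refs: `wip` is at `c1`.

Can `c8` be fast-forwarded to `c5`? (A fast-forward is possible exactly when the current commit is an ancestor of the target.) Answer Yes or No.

Yes

A fast-forward from c8 to c5 is possible iff c8 is an ancestor of c5.
Ancestors of c5: {c1, c11, c12, c13, c14, c2, c3, c5, c7, c8}.
c8 is among them, so fast-forward is possible.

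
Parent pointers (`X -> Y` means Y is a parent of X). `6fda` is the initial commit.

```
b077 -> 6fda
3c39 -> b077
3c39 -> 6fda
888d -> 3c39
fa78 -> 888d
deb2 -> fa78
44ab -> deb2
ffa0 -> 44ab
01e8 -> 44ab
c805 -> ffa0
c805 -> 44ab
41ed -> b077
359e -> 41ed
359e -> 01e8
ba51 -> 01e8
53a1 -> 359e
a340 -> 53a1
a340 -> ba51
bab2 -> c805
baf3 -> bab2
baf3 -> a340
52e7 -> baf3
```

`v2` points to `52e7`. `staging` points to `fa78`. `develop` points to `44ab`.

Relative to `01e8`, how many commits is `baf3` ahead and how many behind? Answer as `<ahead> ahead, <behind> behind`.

Reachable from baf3: {01e8, 359e, 3c39, 41ed, 44ab, 53a1, 6fda, 888d, a340, b077, ba51, bab2, baf3, c805, deb2, fa78, ffa0}.
Reachable from 01e8: {01e8, 3c39, 44ab, 6fda, 888d, b077, deb2, fa78}.
Only in baf3's history (ahead): {359e, 41ed, 53a1, a340, ba51, bab2, baf3, c805, ffa0} — 9.
Only in 01e8's history (behind): {} — 0.

9 ahead, 0 behind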